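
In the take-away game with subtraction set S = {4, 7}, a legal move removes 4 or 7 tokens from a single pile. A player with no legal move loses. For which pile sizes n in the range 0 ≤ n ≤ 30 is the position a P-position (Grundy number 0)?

G(0) = 0
G(1) = mex{} = 0
G(2) = mex{} = 0
G(3) = mex{} = 0
G(4) = mex{0} = 1
G(5) = mex{0} = 1
G(6) = mex{0} = 1
G(7) = mex{0,0} = 1
G(8) = mex{1,0} = 2
G(9) = mex{1,0} = 2
G(10) = mex{1,0} = 2
G(11) = mex{1,1} = 0
G(12) = mex{2,1} = 0
G(13) = mex{2,1} = 0
G(14) = mex{2,1} = 0
G(15) = mex{0,2} = 1
G(16) = mex{0,2} = 1
G(17) = mex{0,2} = 1
G(18) = mex{0,0} = 1
G(19) = mex{1,0} = 2
G(20) = mex{1,0} = 2
G(21) = mex{1,0} = 2
G(22) = mex{1,1} = 0
G(23) = mex{2,1} = 0
G(24) = mex{2,1} = 0
G(25) = mex{2,1} = 0
G(26) = mex{0,2} = 1
G(27) = mex{0,2} = 1
G(28) = mex{0,2} = 1
G(29) = mex{0,0} = 1
G(30) = mex{1,0} = 2
P-positions are exactly the n with G(n) = 0.

0, 1, 2, 3, 11, 12, 13, 14, 22, 23, 24, 25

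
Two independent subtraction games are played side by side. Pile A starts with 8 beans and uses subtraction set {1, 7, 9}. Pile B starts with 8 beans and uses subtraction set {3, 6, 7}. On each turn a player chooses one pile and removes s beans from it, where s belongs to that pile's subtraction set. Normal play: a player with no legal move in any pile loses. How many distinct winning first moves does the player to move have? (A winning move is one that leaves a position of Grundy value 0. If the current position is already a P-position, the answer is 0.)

Pile A, S = {1, 7, 9}:
G(0) = 0
G(1) = mex{0} = 1
G(2) = mex{1} = 0
G(3) = mex{0} = 1
G(4) = mex{1} = 0
G(5) = mex{0} = 1
G(6) = mex{1} = 0
G(7) = mex{0,0} = 1
G(8) = mex{1,1} = 0
G_A(8) = 0.
Pile B, S = {3, 6, 7}:
n : 0 1 2 3 4 5 6 7 8
G : 0 0 0 1 1 1 2 2 2
G_B(8) = 2.
Combined Grundy value = 0 ⊕ 2 = 2.
A winning move leaves total XOR = 0, i.e. changes one component's Grundy value g to g ⊕ X where X is the current total.
Pile A: need g' = 0⊕2 = 2. Options: 8−1→G=1, 8−7→G=1. Hits: 0.
Pile B: need g' = 2⊕2 = 0. Options: 8−3→G=1, 8−6→G=0, 8−7→G=0. Hits: 2.

2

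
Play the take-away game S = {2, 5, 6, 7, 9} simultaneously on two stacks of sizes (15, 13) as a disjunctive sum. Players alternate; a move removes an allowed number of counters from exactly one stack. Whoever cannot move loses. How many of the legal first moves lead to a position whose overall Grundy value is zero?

2

All stacks use S = {2, 5, 6, 7, 9}:
G(0) = 0
G(1) = mex{} = 0
G(2) = mex{0} = 1
G(3) = mex{0} = 1
G(4) = mex{1} = 0
G(5) = mex{1,0} = 2
G(6) = mex{0,0,0} = 1
G(7) = mex{2,1,0,0} = 3
G(8) = mex{1,1,1,0} = 2
G(9) = mex{3,0,1,1,0} = 2
G(10) = mex{2,2,0,1,0} = 3
G(11) = mex{2,1,2,0,1} = 3
G(12) = mex{3,3,1,2,1} = 0
G(13) = mex{3,2,3,1,0} = 4
G(14) = mex{0,2,2,3,2} = 1
G(15) = mex{4,3,2,2,1} = 0
Stack A: G(15) = 0.
Stack B: G(13) = 4.
Combined Grundy value = 0 ⊕ 4 = 4.
A winning move leaves total XOR = 0, i.e. changes one component's Grundy value g to g ⊕ X where X is the current total.
Stack A: need g' = 0⊕4 = 4. Options: 15−2→G=4, 15−5→G=3, 15−6→G=2, 15−7→G=2, 15−9→G=1. Hits: 1.
Stack B: need g' = 4⊕4 = 0. Options: 13−2→G=3, 13−5→G=2, 13−6→G=3, 13−7→G=1, 13−9→G=0. Hits: 1.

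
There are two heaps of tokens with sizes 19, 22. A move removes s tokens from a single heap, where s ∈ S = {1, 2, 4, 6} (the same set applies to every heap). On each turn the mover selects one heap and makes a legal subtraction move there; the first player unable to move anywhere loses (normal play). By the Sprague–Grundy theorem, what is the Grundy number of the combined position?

All heaps use S = {1, 2, 4, 6}:
n :  0  1  2  3  4  5  6  7  8  9 10 11 12 13 14 15 16 17 18 19 20 21 22
G :  0  1  2  0  1  2  3  4  0  1  2  0  1  2  3  4  0  1  2  0  1  2  3
Heap A: G(19) = 0.
Heap B: G(22) = 3.
Combined Grundy value = 0 ⊕ 3 = 3.

3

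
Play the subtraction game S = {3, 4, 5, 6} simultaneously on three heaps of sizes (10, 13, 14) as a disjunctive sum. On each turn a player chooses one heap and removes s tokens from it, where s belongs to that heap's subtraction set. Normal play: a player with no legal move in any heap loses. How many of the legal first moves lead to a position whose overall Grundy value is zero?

0

All heaps use S = {3, 4, 5, 6}:
n :  0  1  2  3  4  5  6  7  8  9 10 11 12 13 14
G :  0  0  0  1  1  1  2  2  2  0  0  0  1  1  1
Heap A: G(10) = 0.
Heap B: G(13) = 1.
Heap C: G(14) = 1.
Combined Grundy value = 0 ⊕ 1 ⊕ 1 = 0.
A winning move leaves total XOR = 0, i.e. changes one component's Grundy value g to g ⊕ X where X is the current total.
Heap A: target g' = 0⊕0 = 0, but every legal move changes the Grundy value (mex property), so 0 moves.
Heap B: target g' = 1⊕0 = 1, but every legal move changes the Grundy value (mex property), so 0 moves.
Heap C: target g' = 1⊕0 = 1, but every legal move changes the Grundy value (mex property), so 0 moves.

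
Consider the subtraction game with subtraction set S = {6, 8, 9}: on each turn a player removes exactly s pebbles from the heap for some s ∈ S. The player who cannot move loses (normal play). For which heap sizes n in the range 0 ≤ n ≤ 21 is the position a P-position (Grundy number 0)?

0, 1, 2, 3, 4, 5, 15, 16, 17, 18, 19, 20

n :  0  1  2  3  4  5  6  7  8  9 10 11 12 13 14 15 16 17 18 19 20 21
G :  0  0  0  0  0  0  1  1  1  1  1  1  2  2  2  0  0  0  0  0  0  1
P-positions are exactly the n with G(n) = 0.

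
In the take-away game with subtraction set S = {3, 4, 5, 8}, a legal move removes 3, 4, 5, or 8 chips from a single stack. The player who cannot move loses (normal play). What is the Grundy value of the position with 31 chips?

G(0) = 0
G(1) = mex{} = 0
G(2) = mex{} = 0
G(3) = mex{0} = 1
G(4) = mex{0,0} = 1
G(5) = mex{0,0,0} = 1
G(6) = mex{1,0,0} = 2
G(7) = mex{1,1,0} = 2
G(8) = mex{1,1,1,0} = 2
G(9) = mex{2,1,1,0} = 3
G(10) = mex{2,2,1,0} = 3
G(11) = mex{2,2,2,1} = 0
G(12) = mex{3,2,2,1} = 0
G(13) = mex{3,3,2,1} = 0
G(14) = mex{0,3,3,2} = 1
G(15) = mex{0,0,3,2} = 1
G(16) = mex{0,0,0,2} = 1
G(17) = mex{1,0,0,3} = 2
G(18) = mex{1,1,0,3} = 2
G(19) = mex{1,1,1,0} = 2
G(20) = mex{2,1,1,0} = 3
G(21) = mex{2,2,1,0} = 3
G(22) = mex{2,2,2,1} = 0
G(23) = mex{3,2,2,1} = 0
G(24) = mex{3,3,2,1} = 0
G(25) = mex{0,3,3,2} = 1
G(26) = mex{0,0,3,2} = 1
G(27) = mex{0,0,0,2} = 1
G(28) = mex{1,0,0,3} = 2
G(29) = mex{1,1,0,3} = 2
G(30) = mex{1,1,1,0} = 2
G(31) = mex{2,1,1,0} = 3

3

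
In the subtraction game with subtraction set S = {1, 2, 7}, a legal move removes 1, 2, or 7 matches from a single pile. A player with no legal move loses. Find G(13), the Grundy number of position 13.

n :  0  1  2  3  4  5  6  7  8  9 10 11 12 13
G :  0  1  2  0  1  2  0  1  2  0  1  2  0  1

1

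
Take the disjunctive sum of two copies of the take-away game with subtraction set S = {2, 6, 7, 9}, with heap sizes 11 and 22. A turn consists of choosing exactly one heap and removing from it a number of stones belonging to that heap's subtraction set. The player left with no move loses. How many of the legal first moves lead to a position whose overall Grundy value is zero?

1

All heaps use S = {2, 6, 7, 9}:
n :  0  1  2  3  4  5  6  7  8  9 10 11 12 13 14 15 16 17 18 19 20 21 22
G :  0  0  1  1  0  0  1  1  2  2  3  3  2  2  3  0  0  1  1  0  0  1  1
Heap A: G(11) = 3.
Heap B: G(22) = 1.
Combined Grundy value = 3 ⊕ 1 = 2.
A winning move leaves total XOR = 0, i.e. changes one component's Grundy value g to g ⊕ X where X is the current total.
Heap A: need g' = 3⊕2 = 1. Options: 11−2→G=2, 11−6→G=0, 11−7→G=0, 11−9→G=1. Hits: 1.
Heap B: need g' = 1⊕2 = 3. Options: 22−2→G=0, 22−6→G=0, 22−7→G=0, 22−9→G=2. Hits: 0.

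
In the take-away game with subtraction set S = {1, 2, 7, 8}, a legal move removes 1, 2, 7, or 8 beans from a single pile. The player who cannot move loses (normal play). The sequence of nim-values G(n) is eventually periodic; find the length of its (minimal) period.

n :  0  1  2  3  4  5  6  7  8  9 10 11 12 13 14
G :  0  1  2  0  1  2  0  1  2  0  1  2  0  1  2
G(n+3) = G(n) holds for n = 0,…,7 (a full window of length max(S) = 8), so the sequence is purely periodic with period 3.

3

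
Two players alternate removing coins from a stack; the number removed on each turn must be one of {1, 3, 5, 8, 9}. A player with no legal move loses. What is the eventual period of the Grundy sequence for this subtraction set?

16

G(0) = 0
G(1) = mex{0} = 1
G(2) = mex{1} = 0
G(3) = mex{0,0} = 1
G(4) = mex{1,1} = 0
G(5) = mex{0,0,0} = 1
G(6) = mex{1,1,1} = 0
G(7) = mex{0,0,0} = 1
G(8) = mex{1,1,1,0} = 2
G(9) = mex{2,0,0,1,0} = 3
G(10) = mex{3,1,1,0,1} = 2
G(11) = mex{2,2,0,1,0} = 3
G(12) = mex{3,3,1,0,1} = 2
G(13) = mex{2,2,2,1,0} = 3
G(14) = mex{3,3,3,0,1} = 2
G(15) = mex{2,2,2,1,0} = 3
G(16) = mex{3,3,3,2,1} = 0
G(17) = mex{0,2,2,3,2} = 1
G(18) = mex{1,3,3,2,3} = 0
G(19) = mex{0,0,2,3,2} = 1
G(20) = mex{1,1,3,2,3} = 0
G(21) = mex{0,0,0,3,2} = 1
G(22) = mex{1,1,1,2,3} = 0
G(23) = mex{0,0,0,3,2} = 1
G(24) = mex{1,1,1,0,3} = 2
G(25) = mex{2,0,0,1,0} = 3
G(26) = mex{3,1,1,0,1} = 2
G(27) = mex{2,2,0,1,0} = 3
G(28) = mex{3,3,1,0,1} = 2
G(29) = mex{2,2,2,1,0} = 3
G(30) = mex{3,3,3,0,1} = 2
G(31) = mex{2,2,2,1,0} = 3
G(32) = mex{3,3,3,2,1} = 0
G(33) = mex{0,2,2,3,2} = 1
G(n+16) = G(n) holds for n = 0,…,8 (a full window of length max(S) = 9), so the sequence is purely periodic with period 16.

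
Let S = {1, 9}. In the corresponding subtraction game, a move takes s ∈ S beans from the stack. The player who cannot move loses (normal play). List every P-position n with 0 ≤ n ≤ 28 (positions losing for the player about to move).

G(0) = 0
G(1) = mex{0} = 1
G(2) = mex{1} = 0
G(3) = mex{0} = 1
G(4) = mex{1} = 0
G(5) = mex{0} = 1
G(6) = mex{1} = 0
G(7) = mex{0} = 1
G(8) = mex{1} = 0
G(9) = mex{0,0} = 1
G(10) = mex{1,1} = 0
G(11) = mex{0,0} = 1
G(12) = mex{1,1} = 0
G(13) = mex{0,0} = 1
G(14) = mex{1,1} = 0
G(15) = mex{0,0} = 1
G(16) = mex{1,1} = 0
G(17) = mex{0,0} = 1
G(18) = mex{1,1} = 0
G(19) = mex{0,0} = 1
G(20) = mex{1,1} = 0
G(21) = mex{0,0} = 1
G(22) = mex{1,1} = 0
G(23) = mex{0,0} = 1
G(24) = mex{1,1} = 0
G(25) = mex{0,0} = 1
G(26) = mex{1,1} = 0
G(27) = mex{0,0} = 1
G(28) = mex{1,1} = 0
P-positions are exactly the n with G(n) = 0.

0, 2, 4, 6, 8, 10, 12, 14, 16, 18, 20, 22, 24, 26, 28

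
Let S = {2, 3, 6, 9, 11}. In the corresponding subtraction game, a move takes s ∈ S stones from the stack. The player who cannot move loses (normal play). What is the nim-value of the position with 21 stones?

2

n :  0  1  2  3  4  5  6  7  8  9 10 11 12 13 14 15 16 17 18 19 20 21
G :  0  0  1  1  2  0  3  1  2  2  3  3  4  0  5  1  2  0  0  1  1  2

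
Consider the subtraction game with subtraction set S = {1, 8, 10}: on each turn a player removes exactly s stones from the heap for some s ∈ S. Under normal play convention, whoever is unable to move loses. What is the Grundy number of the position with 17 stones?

2

n :  0  1  2  3  4  5  6  7  8  9 10 11 12 13 14 15 16 17
G :  0  1  0  1  0  1  0  1  2  0  1  0  1  0  1  0  1  2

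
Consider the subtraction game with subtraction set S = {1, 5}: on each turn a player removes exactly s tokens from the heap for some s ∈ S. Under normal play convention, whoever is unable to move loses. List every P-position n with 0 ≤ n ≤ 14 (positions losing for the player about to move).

G(0) = 0
G(1) = mex{0} = 1
G(2) = mex{1} = 0
G(3) = mex{0} = 1
G(4) = mex{1} = 0
G(5) = mex{0,0} = 1
G(6) = mex{1,1} = 0
G(7) = mex{0,0} = 1
G(8) = mex{1,1} = 0
G(9) = mex{0,0} = 1
G(10) = mex{1,1} = 0
G(11) = mex{0,0} = 1
G(12) = mex{1,1} = 0
G(13) = mex{0,0} = 1
G(14) = mex{1,1} = 0
P-positions are exactly the n with G(n) = 0.

0, 2, 4, 6, 8, 10, 12, 14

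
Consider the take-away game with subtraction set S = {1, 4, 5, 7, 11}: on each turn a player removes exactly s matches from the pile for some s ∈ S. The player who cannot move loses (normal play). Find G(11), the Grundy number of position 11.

G(0) = 0
G(1) = mex{0} = 1
G(2) = mex{1} = 0
G(3) = mex{0} = 1
G(4) = mex{1,0} = 2
G(5) = mex{2,1,0} = 3
G(6) = mex{3,0,1} = 2
G(7) = mex{2,1,0,0} = 3
G(8) = mex{3,2,1,1} = 0
G(9) = mex{0,3,2,0} = 1
G(10) = mex{1,2,3,1} = 0
G(11) = mex{0,3,2,2,0} = 1

1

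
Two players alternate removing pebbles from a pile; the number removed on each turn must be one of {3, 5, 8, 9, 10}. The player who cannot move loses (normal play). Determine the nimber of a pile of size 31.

G(0) = 0
G(1) = mex{} = 0
G(2) = mex{} = 0
G(3) = mex{0} = 1
G(4) = mex{0} = 1
G(5) = mex{0,0} = 1
G(6) = mex{1,0} = 2
G(7) = mex{1,0} = 2
G(8) = mex{1,1,0} = 2
G(9) = mex{2,1,0,0} = 3
G(10) = mex{2,1,0,0,0} = 3
G(11) = mex{2,2,1,0,0} = 3
G(12) = mex{3,2,1,1,0} = 4
G(13) = mex{3,2,1,1,1} = 0
G(14) = mex{3,3,2,1,1} = 0
G(15) = mex{4,3,2,2,1} = 0
G(16) = mex{0,3,2,2,2} = 1
G(17) = mex{0,4,3,2,2} = 1
G(18) = mex{0,0,3,3,2} = 1
G(19) = mex{1,0,3,3,3} = 2
G(20) = mex{1,0,4,3,3} = 2
G(21) = mex{1,1,0,4,3} = 2
G(22) = mex{2,1,0,0,4} = 3
G(23) = mex{2,1,0,0,0} = 3
G(24) = mex{2,2,1,0,0} = 3
G(25) = mex{3,2,1,1,0} = 4
G(26) = mex{3,2,1,1,1} = 0
G(27) = mex{3,3,2,1,1} = 0
G(28) = mex{4,3,2,2,1} = 0
G(29) = mex{0,3,2,2,2} = 1
G(30) = mex{0,4,3,2,2} = 1
G(31) = mex{0,0,3,3,2} = 1

1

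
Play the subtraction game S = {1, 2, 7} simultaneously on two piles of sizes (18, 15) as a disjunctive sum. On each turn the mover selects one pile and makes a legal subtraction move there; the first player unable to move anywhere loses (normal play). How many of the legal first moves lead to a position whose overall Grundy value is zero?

All piles use S = {1, 2, 7}:
n :  0  1  2  3  4  5  6  7  8  9 10 11 12 13 14 15 16 17 18
G :  0  1  2  0  1  2  0  1  2  0  1  2  0  1  2  0  1  2  0
Pile A: G(18) = 0.
Pile B: G(15) = 0.
Combined Grundy value = 0 ⊕ 0 = 0.
A winning move leaves total XOR = 0, i.e. changes one component's Grundy value g to g ⊕ X where X is the current total.
Pile A: target g' = 0⊕0 = 0, but every legal move changes the Grundy value (mex property), so 0 moves.
Pile B: target g' = 0⊕0 = 0, but every legal move changes the Grundy value (mex property), so 0 moves.

0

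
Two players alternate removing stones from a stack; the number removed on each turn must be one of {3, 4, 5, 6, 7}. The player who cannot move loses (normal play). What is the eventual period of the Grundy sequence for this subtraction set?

G(0) = 0
G(1) = mex{} = 0
G(2) = mex{} = 0
G(3) = mex{0} = 1
G(4) = mex{0,0} = 1
G(5) = mex{0,0,0} = 1
G(6) = mex{1,0,0,0} = 2
G(7) = mex{1,1,0,0,0} = 2
G(8) = mex{1,1,1,0,0} = 2
G(9) = mex{2,1,1,1,0} = 3
G(10) = mex{2,2,1,1,1} = 0
G(11) = mex{2,2,2,1,1} = 0
G(12) = mex{3,2,2,2,1} = 0
G(13) = mex{0,3,2,2,2} = 1
G(14) = mex{0,0,3,2,2} = 1
G(15) = mex{0,0,0,3,2} = 1
G(16) = mex{1,0,0,0,3} = 2
G(17) = mex{1,1,0,0,0} = 2
G(18) = mex{1,1,1,0,0} = 2
G(19) = mex{2,1,1,1,0} = 3
G(20) = mex{2,2,1,1,1} = 0
G(21) = mex{2,2,2,1,1} = 0
G(n+10) = G(n) holds for n = 0,…,6 (a full window of length max(S) = 7), so the sequence is purely periodic with period 10.

10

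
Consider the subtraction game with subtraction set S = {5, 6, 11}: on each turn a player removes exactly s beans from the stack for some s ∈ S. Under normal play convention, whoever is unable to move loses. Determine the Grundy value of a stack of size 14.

n :  0  1  2  3  4  5  6  7  8  9 10 11 12 13 14
G :  0  0  0  0  0  1  1  1  1  1  2  2  2  2  2

2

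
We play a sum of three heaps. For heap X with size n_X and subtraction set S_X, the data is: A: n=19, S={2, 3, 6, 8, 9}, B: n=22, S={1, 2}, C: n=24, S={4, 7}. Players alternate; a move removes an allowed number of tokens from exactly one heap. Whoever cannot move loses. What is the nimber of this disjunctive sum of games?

0

Heap A, S = {2, 3, 6, 8, 9}:
n :  0  1  2  3  4  5  6  7  8  9 10 11 12 13 14 15 16 17 18 19
G :  0  0  1  1  2  0  3  1  2  2  3  3  0  4  1  5  0  0  1  1
G_A(19) = 1.
Heap B, S = {1, 2}:
G(0) = 0
G(1) = mex{0} = 1
G(2) = mex{1,0} = 2
G(3) = mex{2,1} = 0
G(4) = mex{0,2} = 1
G(5) = mex{1,0} = 2
G(6) = mex{2,1} = 0
G(7) = mex{0,2} = 1
G(8) = mex{1,0} = 2
G(9) = mex{2,1} = 0
G(10) = mex{0,2} = 1
G(11) = mex{1,0} = 2
G(12) = mex{2,1} = 0
G(13) = mex{0,2} = 1
G(14) = mex{1,0} = 2
G(15) = mex{2,1} = 0
G(16) = mex{0,2} = 1
G(17) = mex{1,0} = 2
G(18) = mex{2,1} = 0
G(19) = mex{0,2} = 1
G(20) = mex{1,0} = 2
G(21) = mex{2,1} = 0
G(22) = mex{0,2} = 1
G_B(22) = 1.
Heap C, S = {4, 7}:
G(0) = 0
G(1) = mex{} = 0
G(2) = mex{} = 0
G(3) = mex{} = 0
G(4) = mex{0} = 1
G(5) = mex{0} = 1
G(6) = mex{0} = 1
G(7) = mex{0,0} = 1
G(8) = mex{1,0} = 2
G(9) = mex{1,0} = 2
G(10) = mex{1,0} = 2
G(11) = mex{1,1} = 0
G(12) = mex{2,1} = 0
G(13) = mex{2,1} = 0
G(14) = mex{2,1} = 0
G(15) = mex{0,2} = 1
G(16) = mex{0,2} = 1
G(17) = mex{0,2} = 1
G(18) = mex{0,0} = 1
G(19) = mex{1,0} = 2
G(20) = mex{1,0} = 2
G(21) = mex{1,0} = 2
G(22) = mex{1,1} = 0
G(23) = mex{2,1} = 0
G(24) = mex{2,1} = 0
G_C(24) = 0.
Combined Grundy value = 1 ⊕ 1 ⊕ 0 = 0.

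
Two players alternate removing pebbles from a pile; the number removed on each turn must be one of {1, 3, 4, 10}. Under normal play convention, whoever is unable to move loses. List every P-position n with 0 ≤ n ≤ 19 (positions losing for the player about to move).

0, 2, 7, 9, 14, 16

n :  0  1  2  3  4  5  6  7  8  9 10 11 12 13 14 15 16 17 18 19
G :  0  1  0  1  2  3  2  0  1  0  1  2  3  2  0  1  0  1  2  3
P-positions are exactly the n with G(n) = 0.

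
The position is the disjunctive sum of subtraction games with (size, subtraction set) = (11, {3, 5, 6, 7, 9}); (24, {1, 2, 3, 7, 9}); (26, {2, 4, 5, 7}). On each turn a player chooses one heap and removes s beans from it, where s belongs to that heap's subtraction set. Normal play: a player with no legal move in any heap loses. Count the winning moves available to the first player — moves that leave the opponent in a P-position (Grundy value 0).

Heap A, S = {3, 5, 6, 7, 9}:
n :  0  1  2  3  4  5  6  7  8  9 10 11
G :  0  0  0  1  1  1  2  2  2  3  3  3
G_A(11) = 3.
Heap B, S = {1, 2, 3, 7, 9}:
n :  0  1  2  3  4  5  6  7  8  9 10 11 12 13 14 15 16 17 18 19 20 21 22 23 24
G :  0  1  2  3  0  1  2  3  0  1  2  3  0  1  2  3  0  1  2  3  0  1  2  3  0
G_B(24) = 0.
Heap C, S = {2, 4, 5, 7}:
G(0) = 0
G(1) = mex{} = 0
G(2) = mex{0} = 1
G(3) = mex{0} = 1
G(4) = mex{1,0} = 2
G(5) = mex{1,0,0} = 2
G(6) = mex{2,1,0} = 3
G(7) = mex{2,1,1,0} = 3
G(8) = mex{3,2,1,0} = 4
G(9) = mex{3,2,2,1} = 0
G(10) = mex{4,3,2,1} = 0
G(11) = mex{0,3,3,2} = 1
G(12) = mex{0,4,3,2} = 1
G(13) = mex{1,0,4,3} = 2
G(14) = mex{1,0,0,3} = 2
G(15) = mex{2,1,0,4} = 3
G(16) = mex{2,1,1,0} = 3
G(17) = mex{3,2,1,0} = 4
G(18) = mex{3,2,2,1} = 0
G(19) = mex{4,3,2,1} = 0
G(20) = mex{0,3,3,2} = 1
G(21) = mex{0,4,3,2} = 1
G(22) = mex{1,0,4,3} = 2
G(23) = mex{1,0,0,3} = 2
G(24) = mex{2,1,0,4} = 3
G(25) = mex{2,1,1,0} = 3
G(26) = mex{3,2,1,0} = 4
G_C(26) = 4.
Combined Grundy value = 3 ⊕ 0 ⊕ 4 = 7.
A winning move leaves total XOR = 0, i.e. changes one component's Grundy value g to g ⊕ X where X is the current total.
Heap A: need g' = 3⊕7 = 4. Options: 11−3→G=2, 11−5→G=2, 11−6→G=1, 11−7→G=1, 11−9→G=0. Hits: 0.
Heap B: need g' = 0⊕7 = 7. Options: 24−1→G=3, 24−2→G=2, 24−3→G=1, 24−7→G=1, 24−9→G=3. Hits: 0.
Heap C: need g' = 4⊕7 = 3. Options: 26−2→G=3, 26−4→G=2, 26−5→G=1, 26−7→G=0. Hits: 1.

1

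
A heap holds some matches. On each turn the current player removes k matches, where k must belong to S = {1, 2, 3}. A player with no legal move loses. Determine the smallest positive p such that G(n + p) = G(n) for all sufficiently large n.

G(0) = 0
G(1) = mex{0} = 1
G(2) = mex{1,0} = 2
G(3) = mex{2,1,0} = 3
G(4) = mex{3,2,1} = 0
G(5) = mex{0,3,2} = 1
G(6) = mex{1,0,3} = 2
G(7) = mex{2,1,0} = 3
G(8) = mex{3,2,1} = 0
G(9) = mex{0,3,2} = 1
G(10) = mex{1,0,3} = 2
G(11) = mex{2,1,0} = 3
G(12) = mex{3,2,1} = 0
G(13) = mex{0,3,2} = 1
G(14) = mex{1,0,3} = 2
G(n+4) = G(n) holds for n = 0,…,2 (a full window of length max(S) = 3), so the sequence is purely periodic with period 4.

4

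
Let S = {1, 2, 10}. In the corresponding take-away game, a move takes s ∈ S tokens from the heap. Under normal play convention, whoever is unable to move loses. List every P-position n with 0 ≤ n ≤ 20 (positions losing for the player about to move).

n :  0  1  2  3  4  5  6  7  8  9 10 11 12 13 14 15 16 17 18 19 20
G :  0  1  2  0  1  2  0  1  2  0  1  2  0  1  2  0  1  2  0  1  2
P-positions are exactly the n with G(n) = 0.

0, 3, 6, 9, 12, 15, 18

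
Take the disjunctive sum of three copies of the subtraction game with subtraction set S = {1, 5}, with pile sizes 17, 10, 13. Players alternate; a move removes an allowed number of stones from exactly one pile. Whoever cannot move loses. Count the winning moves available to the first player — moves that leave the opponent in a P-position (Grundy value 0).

0

All piles use S = {1, 5}:
G(0) = 0
G(1) = mex{0} = 1
G(2) = mex{1} = 0
G(3) = mex{0} = 1
G(4) = mex{1} = 0
G(5) = mex{0,0} = 1
G(6) = mex{1,1} = 0
G(7) = mex{0,0} = 1
G(8) = mex{1,1} = 0
G(9) = mex{0,0} = 1
G(10) = mex{1,1} = 0
G(11) = mex{0,0} = 1
G(12) = mex{1,1} = 0
G(13) = mex{0,0} = 1
G(14) = mex{1,1} = 0
G(15) = mex{0,0} = 1
G(16) = mex{1,1} = 0
G(17) = mex{0,0} = 1
Pile A: G(17) = 1.
Pile B: G(10) = 0.
Pile C: G(13) = 1.
Combined Grundy value = 1 ⊕ 0 ⊕ 1 = 0.
A winning move leaves total XOR = 0, i.e. changes one component's Grundy value g to g ⊕ X where X is the current total.
Pile A: target g' = 1⊕0 = 1, but every legal move changes the Grundy value (mex property), so 0 moves.
Pile B: target g' = 0⊕0 = 0, but every legal move changes the Grundy value (mex property), so 0 moves.
Pile C: target g' = 1⊕0 = 1, but every legal move changes the Grundy value (mex property), so 0 moves.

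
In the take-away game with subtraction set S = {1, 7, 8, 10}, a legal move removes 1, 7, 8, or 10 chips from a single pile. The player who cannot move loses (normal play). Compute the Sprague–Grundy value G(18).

1

n :  0  1  2  3  4  5  6  7  8  9 10 11 12 13 14 15 16 17 18
G :  0  1  0  1  0  1  0  1  2  3  2  3  2  3  2  0  1  0  1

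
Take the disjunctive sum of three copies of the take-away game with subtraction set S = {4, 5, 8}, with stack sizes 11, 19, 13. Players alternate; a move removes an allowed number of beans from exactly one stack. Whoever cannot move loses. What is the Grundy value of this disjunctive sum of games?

All stacks use S = {4, 5, 8}:
n :  0  1  2  3  4  5  6  7  8  9 10 11 12 13 14 15 16 17 18 19
G :  0  0  0  0  1  1  1  1  2  2  2  2  0  0  0  0  1  1  1  1
Stack A: G(11) = 2.
Stack B: G(19) = 1.
Stack C: G(13) = 0.
Combined Grundy value = 2 ⊕ 1 ⊕ 0 = 3.

3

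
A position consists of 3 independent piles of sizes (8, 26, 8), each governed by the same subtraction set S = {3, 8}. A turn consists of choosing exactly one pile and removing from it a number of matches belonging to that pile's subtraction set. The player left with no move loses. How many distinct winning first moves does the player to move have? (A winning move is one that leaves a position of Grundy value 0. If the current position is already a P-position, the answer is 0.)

All piles use S = {3, 8}:
G(0) = 0
G(1) = mex{} = 0
G(2) = mex{} = 0
G(3) = mex{0} = 1
G(4) = mex{0} = 1
G(5) = mex{0} = 1
G(6) = mex{1} = 0
G(7) = mex{1} = 0
G(8) = mex{1,0} = 2
G(9) = mex{0,0} = 1
G(10) = mex{0,0} = 1
G(11) = mex{2,1} = 0
G(12) = mex{1,1} = 0
G(13) = mex{1,1} = 0
G(14) = mex{0,0} = 1
G(15) = mex{0,0} = 1
G(16) = mex{0,2} = 1
G(17) = mex{1,1} = 0
G(18) = mex{1,1} = 0
G(19) = mex{1,0} = 2
G(20) = mex{0,0} = 1
G(21) = mex{0,0} = 1
G(22) = mex{2,1} = 0
G(23) = mex{1,1} = 0
G(24) = mex{1,1} = 0
G(25) = mex{0,0} = 1
G(26) = mex{0,0} = 1
Pile A: G(8) = 2.
Pile B: G(26) = 1.
Pile C: G(8) = 2.
Combined Grundy value = 2 ⊕ 1 ⊕ 2 = 1.
A winning move leaves total XOR = 0, i.e. changes one component's Grundy value g to g ⊕ X where X is the current total.
Pile A: need g' = 2⊕1 = 3. Options: 8−3→G=1, 8−8→G=0. Hits: 0.
Pile B: need g' = 1⊕1 = 0. Options: 26−3→G=0, 26−8→G=0. Hits: 2.
Pile C: need g' = 2⊕1 = 3. Options: 8−3→G=1, 8−8→G=0. Hits: 0.

2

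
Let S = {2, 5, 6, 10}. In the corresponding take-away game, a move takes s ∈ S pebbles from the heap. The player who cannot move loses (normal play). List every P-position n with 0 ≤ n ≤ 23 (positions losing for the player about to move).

0, 1, 4, 8, 12, 15, 16, 19, 23

n :  0  1  2  3  4  5  6  7  8  9 10 11 12 13 14 15 16 17 18 19 20 21 22 23
G :  0  0  1  1  0  2  1  3  0  2  1  3  0  2  1  0  0  1  1  0  2  1  3  0
P-positions are exactly the n with G(n) = 0.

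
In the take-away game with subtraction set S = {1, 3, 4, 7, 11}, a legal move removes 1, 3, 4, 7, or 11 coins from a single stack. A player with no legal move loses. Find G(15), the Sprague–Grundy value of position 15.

3

n :  0  1  2  3  4  5  6  7  8  9 10 11 12 13 14 15
G :  0  1  0  1  2  3  2  3  0  1  0  1  2  3  2  3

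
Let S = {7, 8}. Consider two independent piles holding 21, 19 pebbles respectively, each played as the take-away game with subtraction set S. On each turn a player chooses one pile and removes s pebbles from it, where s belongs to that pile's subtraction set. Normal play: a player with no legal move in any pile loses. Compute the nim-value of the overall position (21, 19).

0

All piles use S = {7, 8}:
n :  0  1  2  3  4  5  6  7  8  9 10 11 12 13 14 15 16 17 18 19 20 21
G :  0  0  0  0  0  0  0  1  1  1  1  1  1  1  2  0  0  0  0  0  0  0
Pile A: G(21) = 0.
Pile B: G(19) = 0.
Combined Grundy value = 0 ⊕ 0 = 0.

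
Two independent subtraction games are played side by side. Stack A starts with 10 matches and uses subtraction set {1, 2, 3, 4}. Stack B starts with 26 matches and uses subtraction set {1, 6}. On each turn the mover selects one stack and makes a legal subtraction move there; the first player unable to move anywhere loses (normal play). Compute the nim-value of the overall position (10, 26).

1

Stack A, S = {1, 2, 3, 4}:
G(0) = 0
G(1) = mex{0} = 1
G(2) = mex{1,0} = 2
G(3) = mex{2,1,0} = 3
G(4) = mex{3,2,1,0} = 4
G(5) = mex{4,3,2,1} = 0
G(6) = mex{0,4,3,2} = 1
G(7) = mex{1,0,4,3} = 2
G(8) = mex{2,1,0,4} = 3
G(9) = mex{3,2,1,0} = 4
G(10) = mex{4,3,2,1} = 0
G_A(10) = 0.
Stack B, S = {1, 6}:
n :  0  1  2  3  4  5  6  7  8  9 10 11 12 13 14 15 16 17 18 19 20 21 22 23 24 25 26
G :  0  1  0  1  0  1  2  0  1  0  1  0  1  2  0  1  0  1  0  1  2  0  1  0  1  0  1
G_B(26) = 1.
Combined Grundy value = 0 ⊕ 1 = 1.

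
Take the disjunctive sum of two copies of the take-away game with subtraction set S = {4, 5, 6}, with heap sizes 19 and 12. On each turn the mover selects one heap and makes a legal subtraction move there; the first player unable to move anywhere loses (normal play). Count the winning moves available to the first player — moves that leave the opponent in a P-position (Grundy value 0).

All heaps use S = {4, 5, 6}:
n :  0  1  2  3  4  5  6  7  8  9 10 11 12 13 14 15 16 17 18 19
G :  0  0  0  0  1  1  1  1  2  2  0  0  0  0  1  1  1  1  2  2
Heap A: G(19) = 2.
Heap B: G(12) = 0.
Combined Grundy value = 2 ⊕ 0 = 2.
A winning move leaves total XOR = 0, i.e. changes one component's Grundy value g to g ⊕ X where X is the current total.
Heap A: need g' = 2⊕2 = 0. Options: 19−4→G=1, 19−5→G=1, 19−6→G=0. Hits: 1.
Heap B: need g' = 0⊕2 = 2. Options: 12−4→G=2, 12−5→G=1, 12−6→G=1. Hits: 1.

2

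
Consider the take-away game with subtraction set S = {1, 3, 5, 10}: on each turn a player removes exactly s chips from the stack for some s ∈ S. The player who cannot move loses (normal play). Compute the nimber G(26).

G(0) = 0
G(1) = mex{0} = 1
G(2) = mex{1} = 0
G(3) = mex{0,0} = 1
G(4) = mex{1,1} = 0
G(5) = mex{0,0,0} = 1
G(6) = mex{1,1,1} = 0
G(7) = mex{0,0,0} = 1
G(8) = mex{1,1,1} = 0
G(9) = mex{0,0,0} = 1
G(10) = mex{1,1,1,0} = 2
G(11) = mex{2,0,0,1} = 3
G(12) = mex{3,1,1,0} = 2
G(13) = mex{2,2,0,1} = 3
G(14) = mex{3,3,1,0} = 2
G(15) = mex{2,2,2,1} = 0
G(16) = mex{0,3,3,0} = 1
G(17) = mex{1,2,2,1} = 0
G(18) = mex{0,0,3,0} = 1
G(19) = mex{1,1,2,1} = 0
G(20) = mex{0,0,0,2} = 1
G(21) = mex{1,1,1,3} = 0
G(22) = mex{0,0,0,2} = 1
G(23) = mex{1,1,1,3} = 0
G(24) = mex{0,0,0,2} = 1
G(25) = mex{1,1,1,0} = 2
G(26) = mex{2,0,0,1} = 3

3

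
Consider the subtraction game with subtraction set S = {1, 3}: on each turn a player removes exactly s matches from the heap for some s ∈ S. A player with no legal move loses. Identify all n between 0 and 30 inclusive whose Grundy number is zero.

0, 2, 4, 6, 8, 10, 12, 14, 16, 18, 20, 22, 24, 26, 28, 30

G(0) = 0
G(1) = mex{0} = 1
G(2) = mex{1} = 0
G(3) = mex{0,0} = 1
G(4) = mex{1,1} = 0
G(5) = mex{0,0} = 1
G(6) = mex{1,1} = 0
G(7) = mex{0,0} = 1
G(8) = mex{1,1} = 0
G(9) = mex{0,0} = 1
G(10) = mex{1,1} = 0
G(11) = mex{0,0} = 1
G(12) = mex{1,1} = 0
G(13) = mex{0,0} = 1
G(14) = mex{1,1} = 0
G(15) = mex{0,0} = 1
G(16) = mex{1,1} = 0
G(17) = mex{0,0} = 1
G(18) = mex{1,1} = 0
G(19) = mex{0,0} = 1
G(20) = mex{1,1} = 0
G(21) = mex{0,0} = 1
G(22) = mex{1,1} = 0
G(23) = mex{0,0} = 1
G(24) = mex{1,1} = 0
G(25) = mex{0,0} = 1
G(26) = mex{1,1} = 0
G(27) = mex{0,0} = 1
G(28) = mex{1,1} = 0
G(29) = mex{0,0} = 1
G(30) = mex{1,1} = 0
P-positions are exactly the n with G(n) = 0.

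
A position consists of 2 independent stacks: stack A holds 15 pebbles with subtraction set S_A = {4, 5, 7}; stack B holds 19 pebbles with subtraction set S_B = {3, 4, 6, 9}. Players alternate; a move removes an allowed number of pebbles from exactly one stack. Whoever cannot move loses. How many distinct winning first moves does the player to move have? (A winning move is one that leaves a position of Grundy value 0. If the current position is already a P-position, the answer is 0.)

4

Stack A, S = {4, 5, 7}:
n :  0  1  2  3  4  5  6  7  8  9 10 11 12 13 14 15
G :  0  0  0  0  1  1  1  1  2  2  2  0  0  0  0  1
G_A(15) = 1.
Stack B, S = {3, 4, 6, 9}:
n :  0  1  2  3  4  5  6  7  8  9 10 11 12 13 14 15 16 17 18 19
G :  0  0  0  1  1  1  2  2  2  3  3  3  0  0  0  1  1  1  2  2
G_B(19) = 2.
Combined Grundy value = 1 ⊕ 2 = 3.
A winning move leaves total XOR = 0, i.e. changes one component's Grundy value g to g ⊕ X where X is the current total.
Stack A: need g' = 1⊕3 = 2. Options: 15−4→G=0, 15−5→G=2, 15−7→G=2. Hits: 2.
Stack B: need g' = 2⊕3 = 1. Options: 19−3→G=1, 19−4→G=1, 19−6→G=0, 19−9→G=3. Hits: 2.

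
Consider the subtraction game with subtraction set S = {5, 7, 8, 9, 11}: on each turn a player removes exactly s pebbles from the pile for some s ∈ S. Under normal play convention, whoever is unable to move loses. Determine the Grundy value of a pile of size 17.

G(0) = 0
G(1) = mex{} = 0
G(2) = mex{} = 0
G(3) = mex{} = 0
G(4) = mex{} = 0
G(5) = mex{0} = 1
G(6) = mex{0} = 1
G(7) = mex{0,0} = 1
G(8) = mex{0,0,0} = 1
G(9) = mex{0,0,0,0} = 1
G(10) = mex{1,0,0,0} = 2
G(11) = mex{1,0,0,0,0} = 2
G(12) = mex{1,1,0,0,0} = 2
G(13) = mex{1,1,1,0,0} = 2
G(14) = mex{1,1,1,1,0} = 2
G(15) = mex{2,1,1,1,0} = 3
G(16) = mex{2,1,1,1,1} = 0
G(17) = mex{2,2,1,1,1} = 0

0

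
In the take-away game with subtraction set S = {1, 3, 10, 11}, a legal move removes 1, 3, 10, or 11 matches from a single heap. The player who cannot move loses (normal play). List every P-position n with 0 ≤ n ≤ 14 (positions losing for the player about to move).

0, 2, 4, 6, 8

n :  0  1  2  3  4  5  6  7  8  9 10 11 12 13 14
G :  0  1  0  1  0  1  0  1  0  1  2  3  2  3  2
P-positions are exactly the n with G(n) = 0.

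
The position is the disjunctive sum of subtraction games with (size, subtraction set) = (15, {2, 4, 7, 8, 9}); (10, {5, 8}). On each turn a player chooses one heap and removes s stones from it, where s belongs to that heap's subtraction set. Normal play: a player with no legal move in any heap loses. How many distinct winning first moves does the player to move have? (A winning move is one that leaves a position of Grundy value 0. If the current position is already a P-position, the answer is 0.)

Heap A, S = {2, 4, 7, 8, 9}:
G(0) = 0
G(1) = mex{} = 0
G(2) = mex{0} = 1
G(3) = mex{0} = 1
G(4) = mex{1,0} = 2
G(5) = mex{1,0} = 2
G(6) = mex{2,1} = 0
G(7) = mex{2,1,0} = 3
G(8) = mex{0,2,0,0} = 1
G(9) = mex{3,2,1,0,0} = 4
G(10) = mex{1,0,1,1,0} = 2
G(11) = mex{4,3,2,1,1} = 0
G(12) = mex{2,1,2,2,1} = 0
G(13) = mex{0,4,0,2,2} = 1
G(14) = mex{0,2,3,0,2} = 1
G(15) = mex{1,0,1,3,0} = 2
G_A(15) = 2.
Heap B, S = {5, 8}:
G(0) = 0
G(1) = mex{} = 0
G(2) = mex{} = 0
G(3) = mex{} = 0
G(4) = mex{} = 0
G(5) = mex{0} = 1
G(6) = mex{0} = 1
G(7) = mex{0} = 1
G(8) = mex{0,0} = 1
G(9) = mex{0,0} = 1
G(10) = mex{1,0} = 2
G_B(10) = 2.
Combined Grundy value = 2 ⊕ 2 = 0.
A winning move leaves total XOR = 0, i.e. changes one component's Grundy value g to g ⊕ X where X is the current total.
Heap A: target g' = 2⊕0 = 2, but every legal move changes the Grundy value (mex property), so 0 moves.
Heap B: target g' = 2⊕0 = 2, but every legal move changes the Grundy value (mex property), so 0 moves.

0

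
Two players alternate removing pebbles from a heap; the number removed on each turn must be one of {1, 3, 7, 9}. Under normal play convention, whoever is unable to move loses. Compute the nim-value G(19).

G(0) = 0
G(1) = mex{0} = 1
G(2) = mex{1} = 0
G(3) = mex{0,0} = 1
G(4) = mex{1,1} = 0
G(5) = mex{0,0} = 1
G(6) = mex{1,1} = 0
G(7) = mex{0,0,0} = 1
G(8) = mex{1,1,1} = 0
G(9) = mex{0,0,0,0} = 1
G(10) = mex{1,1,1,1} = 0
G(11) = mex{0,0,0,0} = 1
G(12) = mex{1,1,1,1} = 0
G(13) = mex{0,0,0,0} = 1
G(14) = mex{1,1,1,1} = 0
G(15) = mex{0,0,0,0} = 1
G(16) = mex{1,1,1,1} = 0
G(17) = mex{0,0,0,0} = 1
G(18) = mex{1,1,1,1} = 0
G(19) = mex{0,0,0,0} = 1

1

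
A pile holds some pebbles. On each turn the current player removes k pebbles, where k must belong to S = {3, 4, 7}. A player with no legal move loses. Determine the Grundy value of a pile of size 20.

0

G(0) = 0
G(1) = mex{} = 0
G(2) = mex{} = 0
G(3) = mex{0} = 1
G(4) = mex{0,0} = 1
G(5) = mex{0,0} = 1
G(6) = mex{1,0} = 2
G(7) = mex{1,1,0} = 2
G(8) = mex{1,1,0} = 2
G(9) = mex{2,1,0} = 3
G(10) = mex{2,2,1} = 0
G(11) = mex{2,2,1} = 0
G(12) = mex{3,2,1} = 0
G(13) = mex{0,3,2} = 1
G(14) = mex{0,0,2} = 1
G(15) = mex{0,0,2} = 1
G(16) = mex{1,0,3} = 2
G(17) = mex{1,1,0} = 2
G(18) = mex{1,1,0} = 2
G(19) = mex{2,1,0} = 3
G(20) = mex{2,2,1} = 0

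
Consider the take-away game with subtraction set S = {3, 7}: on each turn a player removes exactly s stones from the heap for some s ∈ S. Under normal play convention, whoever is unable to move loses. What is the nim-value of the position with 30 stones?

0

G(0) = 0
G(1) = mex{} = 0
G(2) = mex{} = 0
G(3) = mex{0} = 1
G(4) = mex{0} = 1
G(5) = mex{0} = 1
G(6) = mex{1} = 0
G(7) = mex{1,0} = 2
G(8) = mex{1,0} = 2
G(9) = mex{0,0} = 1
G(10) = mex{2,1} = 0
G(11) = mex{2,1} = 0
G(12) = mex{1,1} = 0
G(13) = mex{0,0} = 1
G(14) = mex{0,2} = 1
G(15) = mex{0,2} = 1
G(16) = mex{1,1} = 0
G(17) = mex{1,0} = 2
G(18) = mex{1,0} = 2
G(19) = mex{0,0} = 1
G(20) = mex{2,1} = 0
G(21) = mex{2,1} = 0
G(22) = mex{1,1} = 0
G(23) = mex{0,0} = 1
G(24) = mex{0,2} = 1
G(25) = mex{0,2} = 1
G(26) = mex{1,1} = 0
G(27) = mex{1,0} = 2
G(28) = mex{1,0} = 2
G(29) = mex{0,0} = 1
G(30) = mex{2,1} = 0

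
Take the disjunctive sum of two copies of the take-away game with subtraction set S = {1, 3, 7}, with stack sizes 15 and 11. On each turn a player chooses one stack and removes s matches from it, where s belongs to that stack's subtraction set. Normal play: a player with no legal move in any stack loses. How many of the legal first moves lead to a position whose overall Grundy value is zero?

All stacks use S = {1, 3, 7}:
G(0) = 0
G(1) = mex{0} = 1
G(2) = mex{1} = 0
G(3) = mex{0,0} = 1
G(4) = mex{1,1} = 0
G(5) = mex{0,0} = 1
G(6) = mex{1,1} = 0
G(7) = mex{0,0,0} = 1
G(8) = mex{1,1,1} = 0
G(9) = mex{0,0,0} = 1
G(10) = mex{1,1,1} = 0
G(11) = mex{0,0,0} = 1
G(12) = mex{1,1,1} = 0
G(13) = mex{0,0,0} = 1
G(14) = mex{1,1,1} = 0
G(15) = mex{0,0,0} = 1
Stack A: G(15) = 1.
Stack B: G(11) = 1.
Combined Grundy value = 1 ⊕ 1 = 0.
A winning move leaves total XOR = 0, i.e. changes one component's Grundy value g to g ⊕ X where X is the current total.
Stack A: target g' = 1⊕0 = 1, but every legal move changes the Grundy value (mex property), so 0 moves.
Stack B: target g' = 1⊕0 = 1, but every legal move changes the Grundy value (mex property), so 0 moves.

0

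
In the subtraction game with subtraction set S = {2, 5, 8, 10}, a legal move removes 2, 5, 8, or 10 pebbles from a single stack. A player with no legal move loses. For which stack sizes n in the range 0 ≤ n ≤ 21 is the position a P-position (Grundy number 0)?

0, 1, 4, 7, 13, 16, 19, 20

n :  0  1  2  3  4  5  6  7  8  9 10 11 12 13 14 15 16 17 18 19 20 21
G :  0  0  1  1  0  2  1  0  2  1  3  2  2  0  3  1  0  3  1  0  0  1
P-positions are exactly the n with G(n) = 0.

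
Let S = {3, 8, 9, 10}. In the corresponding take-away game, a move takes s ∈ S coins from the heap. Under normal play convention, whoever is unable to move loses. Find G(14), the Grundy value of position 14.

2

n :  0  1  2  3  4  5  6  7  8  9 10 11 12 13 14
G :  0  0  0  1  1  1  0  0  2  1  1  3  2  0  2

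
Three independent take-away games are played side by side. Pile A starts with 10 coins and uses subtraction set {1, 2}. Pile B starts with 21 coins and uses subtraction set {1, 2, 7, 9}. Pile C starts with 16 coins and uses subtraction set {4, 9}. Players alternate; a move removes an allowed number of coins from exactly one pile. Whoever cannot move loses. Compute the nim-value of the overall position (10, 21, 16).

5

Pile A, S = {1, 2}:
G(0) = 0
G(1) = mex{0} = 1
G(2) = mex{1,0} = 2
G(3) = mex{2,1} = 0
G(4) = mex{0,2} = 1
G(5) = mex{1,0} = 2
G(6) = mex{2,1} = 0
G(7) = mex{0,2} = 1
G(8) = mex{1,0} = 2
G(9) = mex{2,1} = 0
G(10) = mex{0,2} = 1
G_A(10) = 1.
Pile B, S = {1, 2, 7, 9}:
n :  0  1  2  3  4  5  6  7  8  9 10 11 12 13 14 15 16 17 18 19 20 21
G :  0  1  2  0  1  2  0  1  2  3  4  0  1  2  0  1  2  0  1  2  3  4
G_B(21) = 4.
Pile C, S = {4, 9}:
n :  0  1  2  3  4  5  6  7  8  9 10 11 12 13 14 15 16
G :  0  0  0  0  1  1  1  1  0  2  2  2  1  0  0  0  0
G_C(16) = 0.
Combined Grundy value = 1 ⊕ 4 ⊕ 0 = 5.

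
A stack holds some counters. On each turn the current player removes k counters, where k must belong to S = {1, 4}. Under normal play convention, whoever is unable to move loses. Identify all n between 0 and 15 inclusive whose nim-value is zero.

0, 2, 5, 7, 10, 12, 15

G(0) = 0
G(1) = mex{0} = 1
G(2) = mex{1} = 0
G(3) = mex{0} = 1
G(4) = mex{1,0} = 2
G(5) = mex{2,1} = 0
G(6) = mex{0,0} = 1
G(7) = mex{1,1} = 0
G(8) = mex{0,2} = 1
G(9) = mex{1,0} = 2
G(10) = mex{2,1} = 0
G(11) = mex{0,0} = 1
G(12) = mex{1,1} = 0
G(13) = mex{0,2} = 1
G(14) = mex{1,0} = 2
G(15) = mex{2,1} = 0
P-positions are exactly the n with G(n) = 0.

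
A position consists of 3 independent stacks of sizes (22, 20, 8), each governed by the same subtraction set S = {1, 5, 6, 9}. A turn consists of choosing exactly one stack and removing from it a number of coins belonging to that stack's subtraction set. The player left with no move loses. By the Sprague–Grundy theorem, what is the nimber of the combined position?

2

All stacks use S = {1, 5, 6, 9}:
n :  0  1  2  3  4  5  6  7  8  9 10 11 12 13 14 15 16 17 18 19 20 21 22
G :  0  1  0  1  0  1  2  3  2  3  2  3  0  1  0  1  0  1  2  3  2  3  2
Stack A: G(22) = 2.
Stack B: G(20) = 2.
Stack C: G(8) = 2.
Combined Grundy value = 2 ⊕ 2 ⊕ 2 = 2.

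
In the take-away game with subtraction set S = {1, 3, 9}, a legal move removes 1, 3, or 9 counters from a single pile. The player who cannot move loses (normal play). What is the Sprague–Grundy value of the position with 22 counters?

G(0) = 0
G(1) = mex{0} = 1
G(2) = mex{1} = 0
G(3) = mex{0,0} = 1
G(4) = mex{1,1} = 0
G(5) = mex{0,0} = 1
G(6) = mex{1,1} = 0
G(7) = mex{0,0} = 1
G(8) = mex{1,1} = 0
G(9) = mex{0,0,0} = 1
G(10) = mex{1,1,1} = 0
G(11) = mex{0,0,0} = 1
G(12) = mex{1,1,1} = 0
G(13) = mex{0,0,0} = 1
G(14) = mex{1,1,1} = 0
G(15) = mex{0,0,0} = 1
G(16) = mex{1,1,1} = 0
G(17) = mex{0,0,0} = 1
G(18) = mex{1,1,1} = 0
G(19) = mex{0,0,0} = 1
G(20) = mex{1,1,1} = 0
G(21) = mex{0,0,0} = 1
G(22) = mex{1,1,1} = 0

0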